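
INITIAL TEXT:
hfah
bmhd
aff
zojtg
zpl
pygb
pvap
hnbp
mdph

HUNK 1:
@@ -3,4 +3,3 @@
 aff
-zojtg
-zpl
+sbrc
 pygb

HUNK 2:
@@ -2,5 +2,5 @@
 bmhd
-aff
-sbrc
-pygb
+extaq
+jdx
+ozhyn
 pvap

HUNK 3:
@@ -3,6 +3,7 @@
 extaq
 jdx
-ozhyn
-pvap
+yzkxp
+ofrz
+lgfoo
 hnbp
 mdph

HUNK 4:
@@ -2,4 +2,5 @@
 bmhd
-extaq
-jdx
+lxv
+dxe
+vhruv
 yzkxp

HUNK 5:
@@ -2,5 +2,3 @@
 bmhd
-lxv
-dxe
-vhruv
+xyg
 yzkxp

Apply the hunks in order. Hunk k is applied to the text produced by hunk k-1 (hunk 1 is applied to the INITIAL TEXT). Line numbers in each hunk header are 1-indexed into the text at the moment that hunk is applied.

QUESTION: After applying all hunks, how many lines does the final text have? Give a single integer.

Hunk 1: at line 3 remove [zojtg,zpl] add [sbrc] -> 8 lines: hfah bmhd aff sbrc pygb pvap hnbp mdph
Hunk 2: at line 2 remove [aff,sbrc,pygb] add [extaq,jdx,ozhyn] -> 8 lines: hfah bmhd extaq jdx ozhyn pvap hnbp mdph
Hunk 3: at line 3 remove [ozhyn,pvap] add [yzkxp,ofrz,lgfoo] -> 9 lines: hfah bmhd extaq jdx yzkxp ofrz lgfoo hnbp mdph
Hunk 4: at line 2 remove [extaq,jdx] add [lxv,dxe,vhruv] -> 10 lines: hfah bmhd lxv dxe vhruv yzkxp ofrz lgfoo hnbp mdph
Hunk 5: at line 2 remove [lxv,dxe,vhruv] add [xyg] -> 8 lines: hfah bmhd xyg yzkxp ofrz lgfoo hnbp mdph
Final line count: 8

Answer: 8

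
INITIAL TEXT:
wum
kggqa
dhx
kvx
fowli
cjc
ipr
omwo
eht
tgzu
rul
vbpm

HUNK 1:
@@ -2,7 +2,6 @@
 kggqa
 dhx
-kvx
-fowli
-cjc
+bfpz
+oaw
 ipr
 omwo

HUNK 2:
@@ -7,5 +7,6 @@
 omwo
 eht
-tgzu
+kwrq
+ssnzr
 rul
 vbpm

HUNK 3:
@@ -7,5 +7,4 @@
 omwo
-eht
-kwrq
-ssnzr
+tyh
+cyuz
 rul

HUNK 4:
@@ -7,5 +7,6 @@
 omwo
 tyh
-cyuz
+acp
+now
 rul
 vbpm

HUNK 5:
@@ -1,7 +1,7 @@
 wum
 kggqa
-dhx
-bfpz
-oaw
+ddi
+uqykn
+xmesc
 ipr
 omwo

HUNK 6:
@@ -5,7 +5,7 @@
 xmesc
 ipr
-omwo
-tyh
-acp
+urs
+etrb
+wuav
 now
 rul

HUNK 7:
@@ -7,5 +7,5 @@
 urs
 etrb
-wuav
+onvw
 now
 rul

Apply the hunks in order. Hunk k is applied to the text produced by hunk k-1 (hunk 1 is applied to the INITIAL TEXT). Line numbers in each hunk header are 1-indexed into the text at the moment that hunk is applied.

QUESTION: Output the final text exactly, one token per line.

Answer: wum
kggqa
ddi
uqykn
xmesc
ipr
urs
etrb
onvw
now
rul
vbpm

Derivation:
Hunk 1: at line 2 remove [kvx,fowli,cjc] add [bfpz,oaw] -> 11 lines: wum kggqa dhx bfpz oaw ipr omwo eht tgzu rul vbpm
Hunk 2: at line 7 remove [tgzu] add [kwrq,ssnzr] -> 12 lines: wum kggqa dhx bfpz oaw ipr omwo eht kwrq ssnzr rul vbpm
Hunk 3: at line 7 remove [eht,kwrq,ssnzr] add [tyh,cyuz] -> 11 lines: wum kggqa dhx bfpz oaw ipr omwo tyh cyuz rul vbpm
Hunk 4: at line 7 remove [cyuz] add [acp,now] -> 12 lines: wum kggqa dhx bfpz oaw ipr omwo tyh acp now rul vbpm
Hunk 5: at line 1 remove [dhx,bfpz,oaw] add [ddi,uqykn,xmesc] -> 12 lines: wum kggqa ddi uqykn xmesc ipr omwo tyh acp now rul vbpm
Hunk 6: at line 5 remove [omwo,tyh,acp] add [urs,etrb,wuav] -> 12 lines: wum kggqa ddi uqykn xmesc ipr urs etrb wuav now rul vbpm
Hunk 7: at line 7 remove [wuav] add [onvw] -> 12 lines: wum kggqa ddi uqykn xmesc ipr urs etrb onvw now rul vbpm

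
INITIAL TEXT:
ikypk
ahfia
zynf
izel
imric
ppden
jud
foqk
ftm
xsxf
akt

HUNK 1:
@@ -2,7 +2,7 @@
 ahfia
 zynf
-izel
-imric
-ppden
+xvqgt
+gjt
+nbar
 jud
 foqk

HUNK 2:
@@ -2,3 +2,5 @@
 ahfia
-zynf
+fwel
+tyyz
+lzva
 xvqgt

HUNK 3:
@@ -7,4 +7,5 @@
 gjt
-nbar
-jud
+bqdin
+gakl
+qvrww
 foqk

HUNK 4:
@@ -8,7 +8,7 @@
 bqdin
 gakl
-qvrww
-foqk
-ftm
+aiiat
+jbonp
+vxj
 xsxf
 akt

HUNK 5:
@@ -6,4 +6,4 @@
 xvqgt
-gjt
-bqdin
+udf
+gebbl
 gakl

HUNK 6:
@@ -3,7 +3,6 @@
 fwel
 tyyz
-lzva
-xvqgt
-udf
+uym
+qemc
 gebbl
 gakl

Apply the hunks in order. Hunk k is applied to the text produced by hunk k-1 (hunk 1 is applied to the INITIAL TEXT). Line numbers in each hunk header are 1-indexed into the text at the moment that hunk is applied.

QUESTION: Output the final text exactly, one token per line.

Hunk 1: at line 2 remove [izel,imric,ppden] add [xvqgt,gjt,nbar] -> 11 lines: ikypk ahfia zynf xvqgt gjt nbar jud foqk ftm xsxf akt
Hunk 2: at line 2 remove [zynf] add [fwel,tyyz,lzva] -> 13 lines: ikypk ahfia fwel tyyz lzva xvqgt gjt nbar jud foqk ftm xsxf akt
Hunk 3: at line 7 remove [nbar,jud] add [bqdin,gakl,qvrww] -> 14 lines: ikypk ahfia fwel tyyz lzva xvqgt gjt bqdin gakl qvrww foqk ftm xsxf akt
Hunk 4: at line 8 remove [qvrww,foqk,ftm] add [aiiat,jbonp,vxj] -> 14 lines: ikypk ahfia fwel tyyz lzva xvqgt gjt bqdin gakl aiiat jbonp vxj xsxf akt
Hunk 5: at line 6 remove [gjt,bqdin] add [udf,gebbl] -> 14 lines: ikypk ahfia fwel tyyz lzva xvqgt udf gebbl gakl aiiat jbonp vxj xsxf akt
Hunk 6: at line 3 remove [lzva,xvqgt,udf] add [uym,qemc] -> 13 lines: ikypk ahfia fwel tyyz uym qemc gebbl gakl aiiat jbonp vxj xsxf akt

Answer: ikypk
ahfia
fwel
tyyz
uym
qemc
gebbl
gakl
aiiat
jbonp
vxj
xsxf
akt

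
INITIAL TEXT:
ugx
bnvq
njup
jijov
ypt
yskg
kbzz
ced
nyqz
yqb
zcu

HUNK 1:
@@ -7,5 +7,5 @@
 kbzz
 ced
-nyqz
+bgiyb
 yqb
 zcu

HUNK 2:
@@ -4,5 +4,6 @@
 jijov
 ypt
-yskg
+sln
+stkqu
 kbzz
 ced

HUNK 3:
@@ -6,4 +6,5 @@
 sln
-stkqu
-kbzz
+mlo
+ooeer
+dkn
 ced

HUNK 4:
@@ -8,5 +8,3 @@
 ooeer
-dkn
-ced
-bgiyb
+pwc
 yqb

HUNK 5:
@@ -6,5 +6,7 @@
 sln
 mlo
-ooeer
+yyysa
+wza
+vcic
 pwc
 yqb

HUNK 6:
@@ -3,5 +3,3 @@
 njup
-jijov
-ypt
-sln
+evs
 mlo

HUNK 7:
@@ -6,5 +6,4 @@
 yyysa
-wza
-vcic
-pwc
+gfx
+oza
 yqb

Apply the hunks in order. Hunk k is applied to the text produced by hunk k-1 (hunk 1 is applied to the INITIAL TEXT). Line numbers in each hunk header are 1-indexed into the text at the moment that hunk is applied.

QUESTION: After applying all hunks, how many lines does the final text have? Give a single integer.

Hunk 1: at line 7 remove [nyqz] add [bgiyb] -> 11 lines: ugx bnvq njup jijov ypt yskg kbzz ced bgiyb yqb zcu
Hunk 2: at line 4 remove [yskg] add [sln,stkqu] -> 12 lines: ugx bnvq njup jijov ypt sln stkqu kbzz ced bgiyb yqb zcu
Hunk 3: at line 6 remove [stkqu,kbzz] add [mlo,ooeer,dkn] -> 13 lines: ugx bnvq njup jijov ypt sln mlo ooeer dkn ced bgiyb yqb zcu
Hunk 4: at line 8 remove [dkn,ced,bgiyb] add [pwc] -> 11 lines: ugx bnvq njup jijov ypt sln mlo ooeer pwc yqb zcu
Hunk 5: at line 6 remove [ooeer] add [yyysa,wza,vcic] -> 13 lines: ugx bnvq njup jijov ypt sln mlo yyysa wza vcic pwc yqb zcu
Hunk 6: at line 3 remove [jijov,ypt,sln] add [evs] -> 11 lines: ugx bnvq njup evs mlo yyysa wza vcic pwc yqb zcu
Hunk 7: at line 6 remove [wza,vcic,pwc] add [gfx,oza] -> 10 lines: ugx bnvq njup evs mlo yyysa gfx oza yqb zcu
Final line count: 10

Answer: 10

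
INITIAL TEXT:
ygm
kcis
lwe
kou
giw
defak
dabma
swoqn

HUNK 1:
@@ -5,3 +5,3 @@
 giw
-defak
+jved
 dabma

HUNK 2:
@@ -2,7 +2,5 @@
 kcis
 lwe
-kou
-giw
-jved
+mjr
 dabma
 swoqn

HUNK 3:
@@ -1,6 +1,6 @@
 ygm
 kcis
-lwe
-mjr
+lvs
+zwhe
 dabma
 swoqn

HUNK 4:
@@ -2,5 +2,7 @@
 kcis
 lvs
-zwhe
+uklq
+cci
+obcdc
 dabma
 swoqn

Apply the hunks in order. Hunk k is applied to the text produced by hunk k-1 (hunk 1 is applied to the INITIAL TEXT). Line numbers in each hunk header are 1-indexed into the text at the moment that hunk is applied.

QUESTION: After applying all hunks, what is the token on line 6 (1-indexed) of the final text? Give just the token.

Hunk 1: at line 5 remove [defak] add [jved] -> 8 lines: ygm kcis lwe kou giw jved dabma swoqn
Hunk 2: at line 2 remove [kou,giw,jved] add [mjr] -> 6 lines: ygm kcis lwe mjr dabma swoqn
Hunk 3: at line 1 remove [lwe,mjr] add [lvs,zwhe] -> 6 lines: ygm kcis lvs zwhe dabma swoqn
Hunk 4: at line 2 remove [zwhe] add [uklq,cci,obcdc] -> 8 lines: ygm kcis lvs uklq cci obcdc dabma swoqn
Final line 6: obcdc

Answer: obcdc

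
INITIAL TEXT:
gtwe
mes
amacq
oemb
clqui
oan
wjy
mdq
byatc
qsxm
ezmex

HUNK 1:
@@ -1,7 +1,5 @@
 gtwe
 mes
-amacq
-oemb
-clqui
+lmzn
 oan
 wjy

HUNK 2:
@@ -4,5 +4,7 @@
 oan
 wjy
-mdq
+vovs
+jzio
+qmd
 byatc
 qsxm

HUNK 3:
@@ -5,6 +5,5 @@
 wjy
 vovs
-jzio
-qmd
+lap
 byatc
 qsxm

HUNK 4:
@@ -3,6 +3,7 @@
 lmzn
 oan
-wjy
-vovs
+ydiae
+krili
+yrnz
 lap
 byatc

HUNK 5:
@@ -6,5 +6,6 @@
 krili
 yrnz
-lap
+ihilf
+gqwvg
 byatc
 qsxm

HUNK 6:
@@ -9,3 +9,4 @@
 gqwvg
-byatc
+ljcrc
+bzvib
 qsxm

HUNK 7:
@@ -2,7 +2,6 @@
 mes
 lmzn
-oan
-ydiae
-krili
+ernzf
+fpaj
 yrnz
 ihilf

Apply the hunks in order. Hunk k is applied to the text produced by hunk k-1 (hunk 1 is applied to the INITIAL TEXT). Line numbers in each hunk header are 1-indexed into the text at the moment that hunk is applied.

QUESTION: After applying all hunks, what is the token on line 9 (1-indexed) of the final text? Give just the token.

Hunk 1: at line 1 remove [amacq,oemb,clqui] add [lmzn] -> 9 lines: gtwe mes lmzn oan wjy mdq byatc qsxm ezmex
Hunk 2: at line 4 remove [mdq] add [vovs,jzio,qmd] -> 11 lines: gtwe mes lmzn oan wjy vovs jzio qmd byatc qsxm ezmex
Hunk 3: at line 5 remove [jzio,qmd] add [lap] -> 10 lines: gtwe mes lmzn oan wjy vovs lap byatc qsxm ezmex
Hunk 4: at line 3 remove [wjy,vovs] add [ydiae,krili,yrnz] -> 11 lines: gtwe mes lmzn oan ydiae krili yrnz lap byatc qsxm ezmex
Hunk 5: at line 6 remove [lap] add [ihilf,gqwvg] -> 12 lines: gtwe mes lmzn oan ydiae krili yrnz ihilf gqwvg byatc qsxm ezmex
Hunk 6: at line 9 remove [byatc] add [ljcrc,bzvib] -> 13 lines: gtwe mes lmzn oan ydiae krili yrnz ihilf gqwvg ljcrc bzvib qsxm ezmex
Hunk 7: at line 2 remove [oan,ydiae,krili] add [ernzf,fpaj] -> 12 lines: gtwe mes lmzn ernzf fpaj yrnz ihilf gqwvg ljcrc bzvib qsxm ezmex
Final line 9: ljcrc

Answer: ljcrc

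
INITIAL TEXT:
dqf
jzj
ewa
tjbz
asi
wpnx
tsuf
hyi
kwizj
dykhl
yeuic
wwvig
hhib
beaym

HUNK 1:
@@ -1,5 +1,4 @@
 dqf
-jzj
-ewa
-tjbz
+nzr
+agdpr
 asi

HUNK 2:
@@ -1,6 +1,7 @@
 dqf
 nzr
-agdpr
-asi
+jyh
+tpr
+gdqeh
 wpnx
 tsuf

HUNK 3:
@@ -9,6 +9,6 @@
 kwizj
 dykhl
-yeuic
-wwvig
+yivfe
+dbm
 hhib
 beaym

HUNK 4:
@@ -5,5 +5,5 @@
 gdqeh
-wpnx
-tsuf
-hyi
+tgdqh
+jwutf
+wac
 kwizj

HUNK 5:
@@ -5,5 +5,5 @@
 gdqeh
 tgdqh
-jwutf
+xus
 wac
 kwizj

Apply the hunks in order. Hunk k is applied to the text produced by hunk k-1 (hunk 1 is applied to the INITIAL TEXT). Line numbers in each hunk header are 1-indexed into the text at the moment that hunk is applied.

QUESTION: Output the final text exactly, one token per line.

Answer: dqf
nzr
jyh
tpr
gdqeh
tgdqh
xus
wac
kwizj
dykhl
yivfe
dbm
hhib
beaym

Derivation:
Hunk 1: at line 1 remove [jzj,ewa,tjbz] add [nzr,agdpr] -> 13 lines: dqf nzr agdpr asi wpnx tsuf hyi kwizj dykhl yeuic wwvig hhib beaym
Hunk 2: at line 1 remove [agdpr,asi] add [jyh,tpr,gdqeh] -> 14 lines: dqf nzr jyh tpr gdqeh wpnx tsuf hyi kwizj dykhl yeuic wwvig hhib beaym
Hunk 3: at line 9 remove [yeuic,wwvig] add [yivfe,dbm] -> 14 lines: dqf nzr jyh tpr gdqeh wpnx tsuf hyi kwizj dykhl yivfe dbm hhib beaym
Hunk 4: at line 5 remove [wpnx,tsuf,hyi] add [tgdqh,jwutf,wac] -> 14 lines: dqf nzr jyh tpr gdqeh tgdqh jwutf wac kwizj dykhl yivfe dbm hhib beaym
Hunk 5: at line 5 remove [jwutf] add [xus] -> 14 lines: dqf nzr jyh tpr gdqeh tgdqh xus wac kwizj dykhl yivfe dbm hhib beaym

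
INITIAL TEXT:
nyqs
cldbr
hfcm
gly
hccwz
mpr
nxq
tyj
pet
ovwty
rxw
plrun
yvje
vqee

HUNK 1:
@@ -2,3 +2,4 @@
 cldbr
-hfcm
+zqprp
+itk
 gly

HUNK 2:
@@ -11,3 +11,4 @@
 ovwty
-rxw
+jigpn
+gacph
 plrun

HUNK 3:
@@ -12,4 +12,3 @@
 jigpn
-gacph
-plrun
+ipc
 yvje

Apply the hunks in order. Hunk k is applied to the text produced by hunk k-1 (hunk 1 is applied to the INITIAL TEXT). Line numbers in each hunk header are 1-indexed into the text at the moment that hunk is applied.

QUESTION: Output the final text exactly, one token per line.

Answer: nyqs
cldbr
zqprp
itk
gly
hccwz
mpr
nxq
tyj
pet
ovwty
jigpn
ipc
yvje
vqee

Derivation:
Hunk 1: at line 2 remove [hfcm] add [zqprp,itk] -> 15 lines: nyqs cldbr zqprp itk gly hccwz mpr nxq tyj pet ovwty rxw plrun yvje vqee
Hunk 2: at line 11 remove [rxw] add [jigpn,gacph] -> 16 lines: nyqs cldbr zqprp itk gly hccwz mpr nxq tyj pet ovwty jigpn gacph plrun yvje vqee
Hunk 3: at line 12 remove [gacph,plrun] add [ipc] -> 15 lines: nyqs cldbr zqprp itk gly hccwz mpr nxq tyj pet ovwty jigpn ipc yvje vqee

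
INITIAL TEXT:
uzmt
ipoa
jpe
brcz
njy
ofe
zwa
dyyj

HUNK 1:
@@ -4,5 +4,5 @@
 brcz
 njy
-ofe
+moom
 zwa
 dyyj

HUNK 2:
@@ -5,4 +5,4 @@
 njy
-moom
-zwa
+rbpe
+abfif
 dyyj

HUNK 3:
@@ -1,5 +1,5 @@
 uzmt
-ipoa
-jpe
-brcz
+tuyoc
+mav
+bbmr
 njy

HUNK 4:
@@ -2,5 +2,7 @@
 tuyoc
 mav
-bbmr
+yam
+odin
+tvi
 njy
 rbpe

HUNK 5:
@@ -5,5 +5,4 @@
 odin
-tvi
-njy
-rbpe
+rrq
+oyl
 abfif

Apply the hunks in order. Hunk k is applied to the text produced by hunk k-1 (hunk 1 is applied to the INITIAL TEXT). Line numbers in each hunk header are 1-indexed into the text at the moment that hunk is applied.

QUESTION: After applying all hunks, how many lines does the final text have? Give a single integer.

Hunk 1: at line 4 remove [ofe] add [moom] -> 8 lines: uzmt ipoa jpe brcz njy moom zwa dyyj
Hunk 2: at line 5 remove [moom,zwa] add [rbpe,abfif] -> 8 lines: uzmt ipoa jpe brcz njy rbpe abfif dyyj
Hunk 3: at line 1 remove [ipoa,jpe,brcz] add [tuyoc,mav,bbmr] -> 8 lines: uzmt tuyoc mav bbmr njy rbpe abfif dyyj
Hunk 4: at line 2 remove [bbmr] add [yam,odin,tvi] -> 10 lines: uzmt tuyoc mav yam odin tvi njy rbpe abfif dyyj
Hunk 5: at line 5 remove [tvi,njy,rbpe] add [rrq,oyl] -> 9 lines: uzmt tuyoc mav yam odin rrq oyl abfif dyyj
Final line count: 9

Answer: 9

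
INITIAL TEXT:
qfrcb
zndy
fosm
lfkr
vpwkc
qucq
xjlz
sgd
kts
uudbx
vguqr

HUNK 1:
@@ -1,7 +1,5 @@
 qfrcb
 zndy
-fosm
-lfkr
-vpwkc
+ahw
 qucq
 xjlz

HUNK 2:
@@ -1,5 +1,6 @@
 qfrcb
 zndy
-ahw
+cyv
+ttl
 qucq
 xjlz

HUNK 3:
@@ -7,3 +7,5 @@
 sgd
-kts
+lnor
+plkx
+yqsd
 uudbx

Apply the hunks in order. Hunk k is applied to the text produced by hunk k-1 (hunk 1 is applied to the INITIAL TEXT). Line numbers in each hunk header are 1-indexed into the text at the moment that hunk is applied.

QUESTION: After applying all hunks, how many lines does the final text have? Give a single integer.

Answer: 12

Derivation:
Hunk 1: at line 1 remove [fosm,lfkr,vpwkc] add [ahw] -> 9 lines: qfrcb zndy ahw qucq xjlz sgd kts uudbx vguqr
Hunk 2: at line 1 remove [ahw] add [cyv,ttl] -> 10 lines: qfrcb zndy cyv ttl qucq xjlz sgd kts uudbx vguqr
Hunk 3: at line 7 remove [kts] add [lnor,plkx,yqsd] -> 12 lines: qfrcb zndy cyv ttl qucq xjlz sgd lnor plkx yqsd uudbx vguqr
Final line count: 12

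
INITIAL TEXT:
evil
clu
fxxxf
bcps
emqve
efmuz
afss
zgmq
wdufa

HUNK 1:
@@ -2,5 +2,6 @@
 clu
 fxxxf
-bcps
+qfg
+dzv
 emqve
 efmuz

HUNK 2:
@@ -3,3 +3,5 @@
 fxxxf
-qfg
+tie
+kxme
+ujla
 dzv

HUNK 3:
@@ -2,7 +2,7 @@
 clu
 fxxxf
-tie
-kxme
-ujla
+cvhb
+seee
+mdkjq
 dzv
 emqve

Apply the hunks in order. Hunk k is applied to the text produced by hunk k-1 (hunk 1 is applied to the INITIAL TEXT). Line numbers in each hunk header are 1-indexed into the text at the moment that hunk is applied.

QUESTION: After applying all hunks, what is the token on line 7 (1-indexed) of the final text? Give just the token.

Hunk 1: at line 2 remove [bcps] add [qfg,dzv] -> 10 lines: evil clu fxxxf qfg dzv emqve efmuz afss zgmq wdufa
Hunk 2: at line 3 remove [qfg] add [tie,kxme,ujla] -> 12 lines: evil clu fxxxf tie kxme ujla dzv emqve efmuz afss zgmq wdufa
Hunk 3: at line 2 remove [tie,kxme,ujla] add [cvhb,seee,mdkjq] -> 12 lines: evil clu fxxxf cvhb seee mdkjq dzv emqve efmuz afss zgmq wdufa
Final line 7: dzv

Answer: dzv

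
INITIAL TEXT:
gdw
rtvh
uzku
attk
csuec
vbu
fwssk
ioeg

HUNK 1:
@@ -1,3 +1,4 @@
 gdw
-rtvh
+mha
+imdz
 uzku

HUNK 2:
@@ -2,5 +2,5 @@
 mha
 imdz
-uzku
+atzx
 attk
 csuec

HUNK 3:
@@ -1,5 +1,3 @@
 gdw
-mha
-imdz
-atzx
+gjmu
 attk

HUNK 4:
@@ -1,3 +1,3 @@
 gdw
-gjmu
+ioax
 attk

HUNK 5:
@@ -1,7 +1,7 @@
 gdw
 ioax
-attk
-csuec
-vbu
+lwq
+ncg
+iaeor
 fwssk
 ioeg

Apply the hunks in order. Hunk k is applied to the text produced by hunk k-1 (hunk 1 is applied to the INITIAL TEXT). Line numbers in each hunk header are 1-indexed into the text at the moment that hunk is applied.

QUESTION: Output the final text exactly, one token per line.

Answer: gdw
ioax
lwq
ncg
iaeor
fwssk
ioeg

Derivation:
Hunk 1: at line 1 remove [rtvh] add [mha,imdz] -> 9 lines: gdw mha imdz uzku attk csuec vbu fwssk ioeg
Hunk 2: at line 2 remove [uzku] add [atzx] -> 9 lines: gdw mha imdz atzx attk csuec vbu fwssk ioeg
Hunk 3: at line 1 remove [mha,imdz,atzx] add [gjmu] -> 7 lines: gdw gjmu attk csuec vbu fwssk ioeg
Hunk 4: at line 1 remove [gjmu] add [ioax] -> 7 lines: gdw ioax attk csuec vbu fwssk ioeg
Hunk 5: at line 1 remove [attk,csuec,vbu] add [lwq,ncg,iaeor] -> 7 lines: gdw ioax lwq ncg iaeor fwssk ioeg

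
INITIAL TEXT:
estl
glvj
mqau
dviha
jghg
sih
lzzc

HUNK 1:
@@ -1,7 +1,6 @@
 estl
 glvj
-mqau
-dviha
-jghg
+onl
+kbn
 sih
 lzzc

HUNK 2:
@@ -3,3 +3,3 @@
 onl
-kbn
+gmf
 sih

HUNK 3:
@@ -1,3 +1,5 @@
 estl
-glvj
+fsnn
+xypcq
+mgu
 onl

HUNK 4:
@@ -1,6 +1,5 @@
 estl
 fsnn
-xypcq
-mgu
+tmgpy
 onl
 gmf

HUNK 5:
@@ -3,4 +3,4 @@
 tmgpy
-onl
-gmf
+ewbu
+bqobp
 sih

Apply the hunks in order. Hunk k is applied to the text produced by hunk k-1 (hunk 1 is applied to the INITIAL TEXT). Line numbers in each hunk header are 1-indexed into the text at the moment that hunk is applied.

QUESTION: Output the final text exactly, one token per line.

Hunk 1: at line 1 remove [mqau,dviha,jghg] add [onl,kbn] -> 6 lines: estl glvj onl kbn sih lzzc
Hunk 2: at line 3 remove [kbn] add [gmf] -> 6 lines: estl glvj onl gmf sih lzzc
Hunk 3: at line 1 remove [glvj] add [fsnn,xypcq,mgu] -> 8 lines: estl fsnn xypcq mgu onl gmf sih lzzc
Hunk 4: at line 1 remove [xypcq,mgu] add [tmgpy] -> 7 lines: estl fsnn tmgpy onl gmf sih lzzc
Hunk 5: at line 3 remove [onl,gmf] add [ewbu,bqobp] -> 7 lines: estl fsnn tmgpy ewbu bqobp sih lzzc

Answer: estl
fsnn
tmgpy
ewbu
bqobp
sih
lzzc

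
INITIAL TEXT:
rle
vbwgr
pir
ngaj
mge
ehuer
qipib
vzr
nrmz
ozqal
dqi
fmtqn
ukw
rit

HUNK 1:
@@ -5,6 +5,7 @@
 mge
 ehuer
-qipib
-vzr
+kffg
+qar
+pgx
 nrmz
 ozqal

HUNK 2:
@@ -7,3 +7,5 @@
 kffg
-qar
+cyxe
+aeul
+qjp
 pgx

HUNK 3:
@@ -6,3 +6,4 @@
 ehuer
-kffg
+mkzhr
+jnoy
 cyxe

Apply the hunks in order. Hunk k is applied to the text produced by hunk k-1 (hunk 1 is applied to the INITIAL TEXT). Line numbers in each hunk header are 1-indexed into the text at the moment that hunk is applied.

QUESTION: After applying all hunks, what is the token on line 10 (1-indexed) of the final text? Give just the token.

Hunk 1: at line 5 remove [qipib,vzr] add [kffg,qar,pgx] -> 15 lines: rle vbwgr pir ngaj mge ehuer kffg qar pgx nrmz ozqal dqi fmtqn ukw rit
Hunk 2: at line 7 remove [qar] add [cyxe,aeul,qjp] -> 17 lines: rle vbwgr pir ngaj mge ehuer kffg cyxe aeul qjp pgx nrmz ozqal dqi fmtqn ukw rit
Hunk 3: at line 6 remove [kffg] add [mkzhr,jnoy] -> 18 lines: rle vbwgr pir ngaj mge ehuer mkzhr jnoy cyxe aeul qjp pgx nrmz ozqal dqi fmtqn ukw rit
Final line 10: aeul

Answer: aeul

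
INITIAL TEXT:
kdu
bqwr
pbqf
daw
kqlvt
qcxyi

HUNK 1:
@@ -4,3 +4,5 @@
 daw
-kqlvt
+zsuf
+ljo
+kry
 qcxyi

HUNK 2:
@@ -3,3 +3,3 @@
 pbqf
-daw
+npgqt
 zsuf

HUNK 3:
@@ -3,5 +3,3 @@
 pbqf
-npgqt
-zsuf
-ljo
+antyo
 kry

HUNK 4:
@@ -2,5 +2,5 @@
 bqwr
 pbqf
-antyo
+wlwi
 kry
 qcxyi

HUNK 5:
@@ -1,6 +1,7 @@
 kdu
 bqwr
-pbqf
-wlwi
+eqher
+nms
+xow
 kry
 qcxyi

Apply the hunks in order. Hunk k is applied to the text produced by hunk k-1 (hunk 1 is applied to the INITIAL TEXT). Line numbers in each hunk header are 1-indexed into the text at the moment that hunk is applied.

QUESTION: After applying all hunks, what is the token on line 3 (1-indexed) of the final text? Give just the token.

Answer: eqher

Derivation:
Hunk 1: at line 4 remove [kqlvt] add [zsuf,ljo,kry] -> 8 lines: kdu bqwr pbqf daw zsuf ljo kry qcxyi
Hunk 2: at line 3 remove [daw] add [npgqt] -> 8 lines: kdu bqwr pbqf npgqt zsuf ljo kry qcxyi
Hunk 3: at line 3 remove [npgqt,zsuf,ljo] add [antyo] -> 6 lines: kdu bqwr pbqf antyo kry qcxyi
Hunk 4: at line 2 remove [antyo] add [wlwi] -> 6 lines: kdu bqwr pbqf wlwi kry qcxyi
Hunk 5: at line 1 remove [pbqf,wlwi] add [eqher,nms,xow] -> 7 lines: kdu bqwr eqher nms xow kry qcxyi
Final line 3: eqher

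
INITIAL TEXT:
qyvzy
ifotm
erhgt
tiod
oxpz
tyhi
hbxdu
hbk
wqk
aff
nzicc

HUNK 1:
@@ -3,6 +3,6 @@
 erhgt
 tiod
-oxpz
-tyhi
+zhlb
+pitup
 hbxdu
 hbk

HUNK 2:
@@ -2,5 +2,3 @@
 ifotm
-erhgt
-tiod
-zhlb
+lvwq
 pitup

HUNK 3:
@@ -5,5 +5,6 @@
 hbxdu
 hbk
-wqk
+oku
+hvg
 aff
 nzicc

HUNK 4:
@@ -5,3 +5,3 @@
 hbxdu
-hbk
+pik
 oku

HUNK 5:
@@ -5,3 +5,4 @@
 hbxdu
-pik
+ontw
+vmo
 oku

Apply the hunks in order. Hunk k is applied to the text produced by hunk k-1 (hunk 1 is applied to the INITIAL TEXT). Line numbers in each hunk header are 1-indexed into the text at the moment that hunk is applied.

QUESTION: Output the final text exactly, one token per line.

Hunk 1: at line 3 remove [oxpz,tyhi] add [zhlb,pitup] -> 11 lines: qyvzy ifotm erhgt tiod zhlb pitup hbxdu hbk wqk aff nzicc
Hunk 2: at line 2 remove [erhgt,tiod,zhlb] add [lvwq] -> 9 lines: qyvzy ifotm lvwq pitup hbxdu hbk wqk aff nzicc
Hunk 3: at line 5 remove [wqk] add [oku,hvg] -> 10 lines: qyvzy ifotm lvwq pitup hbxdu hbk oku hvg aff nzicc
Hunk 4: at line 5 remove [hbk] add [pik] -> 10 lines: qyvzy ifotm lvwq pitup hbxdu pik oku hvg aff nzicc
Hunk 5: at line 5 remove [pik] add [ontw,vmo] -> 11 lines: qyvzy ifotm lvwq pitup hbxdu ontw vmo oku hvg aff nzicc

Answer: qyvzy
ifotm
lvwq
pitup
hbxdu
ontw
vmo
oku
hvg
aff
nzicc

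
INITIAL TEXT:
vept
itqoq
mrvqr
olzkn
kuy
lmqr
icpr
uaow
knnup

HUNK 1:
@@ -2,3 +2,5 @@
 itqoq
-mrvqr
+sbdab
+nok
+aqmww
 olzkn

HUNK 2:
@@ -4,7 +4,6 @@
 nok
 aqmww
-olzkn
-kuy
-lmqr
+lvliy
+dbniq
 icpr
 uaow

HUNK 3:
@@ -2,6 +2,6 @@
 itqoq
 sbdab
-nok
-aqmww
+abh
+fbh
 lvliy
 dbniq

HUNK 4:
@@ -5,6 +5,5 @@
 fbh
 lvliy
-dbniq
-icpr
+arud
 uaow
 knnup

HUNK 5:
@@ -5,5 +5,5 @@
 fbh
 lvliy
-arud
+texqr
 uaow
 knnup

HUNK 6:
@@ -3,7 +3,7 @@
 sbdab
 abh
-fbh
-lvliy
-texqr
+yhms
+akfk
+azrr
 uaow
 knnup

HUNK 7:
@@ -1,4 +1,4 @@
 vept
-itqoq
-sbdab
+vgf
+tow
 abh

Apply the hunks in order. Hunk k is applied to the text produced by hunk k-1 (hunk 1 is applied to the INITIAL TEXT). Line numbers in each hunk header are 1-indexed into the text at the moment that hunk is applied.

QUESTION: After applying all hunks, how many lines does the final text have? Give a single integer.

Answer: 9

Derivation:
Hunk 1: at line 2 remove [mrvqr] add [sbdab,nok,aqmww] -> 11 lines: vept itqoq sbdab nok aqmww olzkn kuy lmqr icpr uaow knnup
Hunk 2: at line 4 remove [olzkn,kuy,lmqr] add [lvliy,dbniq] -> 10 lines: vept itqoq sbdab nok aqmww lvliy dbniq icpr uaow knnup
Hunk 3: at line 2 remove [nok,aqmww] add [abh,fbh] -> 10 lines: vept itqoq sbdab abh fbh lvliy dbniq icpr uaow knnup
Hunk 4: at line 5 remove [dbniq,icpr] add [arud] -> 9 lines: vept itqoq sbdab abh fbh lvliy arud uaow knnup
Hunk 5: at line 5 remove [arud] add [texqr] -> 9 lines: vept itqoq sbdab abh fbh lvliy texqr uaow knnup
Hunk 6: at line 3 remove [fbh,lvliy,texqr] add [yhms,akfk,azrr] -> 9 lines: vept itqoq sbdab abh yhms akfk azrr uaow knnup
Hunk 7: at line 1 remove [itqoq,sbdab] add [vgf,tow] -> 9 lines: vept vgf tow abh yhms akfk azrr uaow knnup
Final line count: 9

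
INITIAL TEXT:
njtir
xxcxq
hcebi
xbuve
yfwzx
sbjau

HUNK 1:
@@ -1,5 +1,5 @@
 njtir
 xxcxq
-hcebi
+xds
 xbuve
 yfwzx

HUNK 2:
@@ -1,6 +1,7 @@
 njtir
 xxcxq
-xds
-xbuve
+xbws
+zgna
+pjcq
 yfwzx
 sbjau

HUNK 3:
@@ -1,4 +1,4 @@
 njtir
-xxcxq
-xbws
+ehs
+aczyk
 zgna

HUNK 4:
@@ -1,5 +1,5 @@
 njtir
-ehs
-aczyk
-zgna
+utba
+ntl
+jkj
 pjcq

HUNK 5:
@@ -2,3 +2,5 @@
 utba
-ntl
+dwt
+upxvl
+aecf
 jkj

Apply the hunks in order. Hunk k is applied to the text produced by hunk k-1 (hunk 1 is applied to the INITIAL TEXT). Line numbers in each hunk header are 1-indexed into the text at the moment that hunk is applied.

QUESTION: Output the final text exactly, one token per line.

Hunk 1: at line 1 remove [hcebi] add [xds] -> 6 lines: njtir xxcxq xds xbuve yfwzx sbjau
Hunk 2: at line 1 remove [xds,xbuve] add [xbws,zgna,pjcq] -> 7 lines: njtir xxcxq xbws zgna pjcq yfwzx sbjau
Hunk 3: at line 1 remove [xxcxq,xbws] add [ehs,aczyk] -> 7 lines: njtir ehs aczyk zgna pjcq yfwzx sbjau
Hunk 4: at line 1 remove [ehs,aczyk,zgna] add [utba,ntl,jkj] -> 7 lines: njtir utba ntl jkj pjcq yfwzx sbjau
Hunk 5: at line 2 remove [ntl] add [dwt,upxvl,aecf] -> 9 lines: njtir utba dwt upxvl aecf jkj pjcq yfwzx sbjau

Answer: njtir
utba
dwt
upxvl
aecf
jkj
pjcq
yfwzx
sbjau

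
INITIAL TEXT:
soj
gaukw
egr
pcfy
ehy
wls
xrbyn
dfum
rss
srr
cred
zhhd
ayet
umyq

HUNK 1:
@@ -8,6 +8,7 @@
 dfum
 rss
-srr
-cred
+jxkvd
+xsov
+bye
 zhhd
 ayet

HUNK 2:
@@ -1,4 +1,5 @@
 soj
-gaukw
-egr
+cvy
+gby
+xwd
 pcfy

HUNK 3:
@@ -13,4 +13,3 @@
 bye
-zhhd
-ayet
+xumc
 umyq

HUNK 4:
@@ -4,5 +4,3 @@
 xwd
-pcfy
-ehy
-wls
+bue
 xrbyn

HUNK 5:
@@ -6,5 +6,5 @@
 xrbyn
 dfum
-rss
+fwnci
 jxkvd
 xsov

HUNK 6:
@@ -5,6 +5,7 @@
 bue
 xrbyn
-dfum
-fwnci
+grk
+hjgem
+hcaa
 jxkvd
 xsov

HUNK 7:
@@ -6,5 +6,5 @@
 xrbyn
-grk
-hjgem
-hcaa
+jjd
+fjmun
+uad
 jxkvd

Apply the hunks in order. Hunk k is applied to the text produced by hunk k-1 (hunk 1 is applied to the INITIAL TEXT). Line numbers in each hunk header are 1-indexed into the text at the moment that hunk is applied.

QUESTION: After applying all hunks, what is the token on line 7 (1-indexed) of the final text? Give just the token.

Answer: jjd

Derivation:
Hunk 1: at line 8 remove [srr,cred] add [jxkvd,xsov,bye] -> 15 lines: soj gaukw egr pcfy ehy wls xrbyn dfum rss jxkvd xsov bye zhhd ayet umyq
Hunk 2: at line 1 remove [gaukw,egr] add [cvy,gby,xwd] -> 16 lines: soj cvy gby xwd pcfy ehy wls xrbyn dfum rss jxkvd xsov bye zhhd ayet umyq
Hunk 3: at line 13 remove [zhhd,ayet] add [xumc] -> 15 lines: soj cvy gby xwd pcfy ehy wls xrbyn dfum rss jxkvd xsov bye xumc umyq
Hunk 4: at line 4 remove [pcfy,ehy,wls] add [bue] -> 13 lines: soj cvy gby xwd bue xrbyn dfum rss jxkvd xsov bye xumc umyq
Hunk 5: at line 6 remove [rss] add [fwnci] -> 13 lines: soj cvy gby xwd bue xrbyn dfum fwnci jxkvd xsov bye xumc umyq
Hunk 6: at line 5 remove [dfum,fwnci] add [grk,hjgem,hcaa] -> 14 lines: soj cvy gby xwd bue xrbyn grk hjgem hcaa jxkvd xsov bye xumc umyq
Hunk 7: at line 6 remove [grk,hjgem,hcaa] add [jjd,fjmun,uad] -> 14 lines: soj cvy gby xwd bue xrbyn jjd fjmun uad jxkvd xsov bye xumc umyq
Final line 7: jjd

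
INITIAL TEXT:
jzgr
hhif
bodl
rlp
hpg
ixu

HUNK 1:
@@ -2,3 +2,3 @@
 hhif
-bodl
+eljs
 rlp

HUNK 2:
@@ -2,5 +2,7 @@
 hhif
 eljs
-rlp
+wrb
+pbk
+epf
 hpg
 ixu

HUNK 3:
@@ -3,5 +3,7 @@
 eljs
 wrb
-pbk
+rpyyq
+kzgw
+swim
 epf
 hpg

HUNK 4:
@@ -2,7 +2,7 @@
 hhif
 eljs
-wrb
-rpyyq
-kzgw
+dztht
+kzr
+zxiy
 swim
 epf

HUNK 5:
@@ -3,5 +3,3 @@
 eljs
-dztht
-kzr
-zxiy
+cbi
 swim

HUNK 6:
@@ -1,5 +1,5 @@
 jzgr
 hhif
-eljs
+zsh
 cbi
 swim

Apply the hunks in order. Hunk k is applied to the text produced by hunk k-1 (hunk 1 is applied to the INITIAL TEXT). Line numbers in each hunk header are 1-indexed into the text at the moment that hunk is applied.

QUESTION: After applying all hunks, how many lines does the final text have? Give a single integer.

Hunk 1: at line 2 remove [bodl] add [eljs] -> 6 lines: jzgr hhif eljs rlp hpg ixu
Hunk 2: at line 2 remove [rlp] add [wrb,pbk,epf] -> 8 lines: jzgr hhif eljs wrb pbk epf hpg ixu
Hunk 3: at line 3 remove [pbk] add [rpyyq,kzgw,swim] -> 10 lines: jzgr hhif eljs wrb rpyyq kzgw swim epf hpg ixu
Hunk 4: at line 2 remove [wrb,rpyyq,kzgw] add [dztht,kzr,zxiy] -> 10 lines: jzgr hhif eljs dztht kzr zxiy swim epf hpg ixu
Hunk 5: at line 3 remove [dztht,kzr,zxiy] add [cbi] -> 8 lines: jzgr hhif eljs cbi swim epf hpg ixu
Hunk 6: at line 1 remove [eljs] add [zsh] -> 8 lines: jzgr hhif zsh cbi swim epf hpg ixu
Final line count: 8

Answer: 8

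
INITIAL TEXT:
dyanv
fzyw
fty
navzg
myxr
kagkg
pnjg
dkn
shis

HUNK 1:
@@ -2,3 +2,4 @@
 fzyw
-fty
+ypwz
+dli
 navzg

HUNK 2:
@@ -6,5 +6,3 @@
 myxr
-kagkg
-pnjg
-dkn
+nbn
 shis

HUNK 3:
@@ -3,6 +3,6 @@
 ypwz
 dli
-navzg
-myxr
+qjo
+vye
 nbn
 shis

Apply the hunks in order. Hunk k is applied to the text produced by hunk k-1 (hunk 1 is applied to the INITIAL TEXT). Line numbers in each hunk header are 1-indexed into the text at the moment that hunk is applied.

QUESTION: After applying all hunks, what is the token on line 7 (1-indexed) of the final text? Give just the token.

Hunk 1: at line 2 remove [fty] add [ypwz,dli] -> 10 lines: dyanv fzyw ypwz dli navzg myxr kagkg pnjg dkn shis
Hunk 2: at line 6 remove [kagkg,pnjg,dkn] add [nbn] -> 8 lines: dyanv fzyw ypwz dli navzg myxr nbn shis
Hunk 3: at line 3 remove [navzg,myxr] add [qjo,vye] -> 8 lines: dyanv fzyw ypwz dli qjo vye nbn shis
Final line 7: nbn

Answer: nbn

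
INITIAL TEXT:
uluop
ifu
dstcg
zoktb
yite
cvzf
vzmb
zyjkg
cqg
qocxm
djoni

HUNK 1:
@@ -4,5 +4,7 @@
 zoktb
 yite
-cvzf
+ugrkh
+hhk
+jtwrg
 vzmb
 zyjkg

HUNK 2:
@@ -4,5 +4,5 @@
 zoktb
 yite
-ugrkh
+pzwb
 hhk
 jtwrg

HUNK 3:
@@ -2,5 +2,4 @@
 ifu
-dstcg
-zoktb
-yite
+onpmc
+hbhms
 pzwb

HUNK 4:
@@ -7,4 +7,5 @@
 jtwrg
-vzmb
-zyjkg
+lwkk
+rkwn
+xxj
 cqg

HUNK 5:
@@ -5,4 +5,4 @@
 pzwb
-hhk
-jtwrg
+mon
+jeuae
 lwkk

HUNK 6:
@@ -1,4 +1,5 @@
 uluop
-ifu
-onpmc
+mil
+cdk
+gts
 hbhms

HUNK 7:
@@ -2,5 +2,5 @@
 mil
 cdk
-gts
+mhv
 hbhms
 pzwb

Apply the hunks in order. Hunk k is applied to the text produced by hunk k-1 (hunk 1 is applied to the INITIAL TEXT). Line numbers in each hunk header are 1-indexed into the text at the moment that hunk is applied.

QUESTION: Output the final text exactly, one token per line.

Answer: uluop
mil
cdk
mhv
hbhms
pzwb
mon
jeuae
lwkk
rkwn
xxj
cqg
qocxm
djoni

Derivation:
Hunk 1: at line 4 remove [cvzf] add [ugrkh,hhk,jtwrg] -> 13 lines: uluop ifu dstcg zoktb yite ugrkh hhk jtwrg vzmb zyjkg cqg qocxm djoni
Hunk 2: at line 4 remove [ugrkh] add [pzwb] -> 13 lines: uluop ifu dstcg zoktb yite pzwb hhk jtwrg vzmb zyjkg cqg qocxm djoni
Hunk 3: at line 2 remove [dstcg,zoktb,yite] add [onpmc,hbhms] -> 12 lines: uluop ifu onpmc hbhms pzwb hhk jtwrg vzmb zyjkg cqg qocxm djoni
Hunk 4: at line 7 remove [vzmb,zyjkg] add [lwkk,rkwn,xxj] -> 13 lines: uluop ifu onpmc hbhms pzwb hhk jtwrg lwkk rkwn xxj cqg qocxm djoni
Hunk 5: at line 5 remove [hhk,jtwrg] add [mon,jeuae] -> 13 lines: uluop ifu onpmc hbhms pzwb mon jeuae lwkk rkwn xxj cqg qocxm djoni
Hunk 6: at line 1 remove [ifu,onpmc] add [mil,cdk,gts] -> 14 lines: uluop mil cdk gts hbhms pzwb mon jeuae lwkk rkwn xxj cqg qocxm djoni
Hunk 7: at line 2 remove [gts] add [mhv] -> 14 lines: uluop mil cdk mhv hbhms pzwb mon jeuae lwkk rkwn xxj cqg qocxm djoni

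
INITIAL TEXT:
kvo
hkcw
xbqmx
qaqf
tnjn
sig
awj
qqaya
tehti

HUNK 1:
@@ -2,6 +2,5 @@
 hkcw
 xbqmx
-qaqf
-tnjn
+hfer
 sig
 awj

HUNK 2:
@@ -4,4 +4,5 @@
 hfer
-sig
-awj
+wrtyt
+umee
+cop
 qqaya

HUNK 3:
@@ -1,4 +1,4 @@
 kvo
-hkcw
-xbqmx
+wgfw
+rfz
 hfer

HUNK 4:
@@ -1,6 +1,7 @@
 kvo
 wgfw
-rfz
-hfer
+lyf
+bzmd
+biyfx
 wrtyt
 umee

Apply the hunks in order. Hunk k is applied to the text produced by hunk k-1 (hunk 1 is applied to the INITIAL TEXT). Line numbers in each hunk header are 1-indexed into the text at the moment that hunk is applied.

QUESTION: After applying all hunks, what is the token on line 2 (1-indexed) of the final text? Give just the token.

Answer: wgfw

Derivation:
Hunk 1: at line 2 remove [qaqf,tnjn] add [hfer] -> 8 lines: kvo hkcw xbqmx hfer sig awj qqaya tehti
Hunk 2: at line 4 remove [sig,awj] add [wrtyt,umee,cop] -> 9 lines: kvo hkcw xbqmx hfer wrtyt umee cop qqaya tehti
Hunk 3: at line 1 remove [hkcw,xbqmx] add [wgfw,rfz] -> 9 lines: kvo wgfw rfz hfer wrtyt umee cop qqaya tehti
Hunk 4: at line 1 remove [rfz,hfer] add [lyf,bzmd,biyfx] -> 10 lines: kvo wgfw lyf bzmd biyfx wrtyt umee cop qqaya tehti
Final line 2: wgfw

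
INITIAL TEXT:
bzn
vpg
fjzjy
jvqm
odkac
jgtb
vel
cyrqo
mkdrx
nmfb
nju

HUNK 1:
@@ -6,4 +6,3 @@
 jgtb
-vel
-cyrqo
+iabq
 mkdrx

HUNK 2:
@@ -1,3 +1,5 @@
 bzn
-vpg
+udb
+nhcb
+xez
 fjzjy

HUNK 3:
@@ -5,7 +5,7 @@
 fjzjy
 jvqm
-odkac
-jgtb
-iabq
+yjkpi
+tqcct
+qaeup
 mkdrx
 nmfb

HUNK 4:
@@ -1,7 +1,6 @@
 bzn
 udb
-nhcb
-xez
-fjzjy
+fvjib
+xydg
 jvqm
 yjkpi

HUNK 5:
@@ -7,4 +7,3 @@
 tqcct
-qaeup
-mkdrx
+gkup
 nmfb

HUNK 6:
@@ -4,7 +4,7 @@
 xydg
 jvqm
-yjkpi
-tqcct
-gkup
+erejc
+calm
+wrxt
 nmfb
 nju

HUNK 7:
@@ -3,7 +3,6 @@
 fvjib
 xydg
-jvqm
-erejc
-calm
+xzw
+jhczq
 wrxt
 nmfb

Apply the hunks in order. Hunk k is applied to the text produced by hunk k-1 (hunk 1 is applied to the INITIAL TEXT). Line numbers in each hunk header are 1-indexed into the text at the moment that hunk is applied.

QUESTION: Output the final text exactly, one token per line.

Answer: bzn
udb
fvjib
xydg
xzw
jhczq
wrxt
nmfb
nju

Derivation:
Hunk 1: at line 6 remove [vel,cyrqo] add [iabq] -> 10 lines: bzn vpg fjzjy jvqm odkac jgtb iabq mkdrx nmfb nju
Hunk 2: at line 1 remove [vpg] add [udb,nhcb,xez] -> 12 lines: bzn udb nhcb xez fjzjy jvqm odkac jgtb iabq mkdrx nmfb nju
Hunk 3: at line 5 remove [odkac,jgtb,iabq] add [yjkpi,tqcct,qaeup] -> 12 lines: bzn udb nhcb xez fjzjy jvqm yjkpi tqcct qaeup mkdrx nmfb nju
Hunk 4: at line 1 remove [nhcb,xez,fjzjy] add [fvjib,xydg] -> 11 lines: bzn udb fvjib xydg jvqm yjkpi tqcct qaeup mkdrx nmfb nju
Hunk 5: at line 7 remove [qaeup,mkdrx] add [gkup] -> 10 lines: bzn udb fvjib xydg jvqm yjkpi tqcct gkup nmfb nju
Hunk 6: at line 4 remove [yjkpi,tqcct,gkup] add [erejc,calm,wrxt] -> 10 lines: bzn udb fvjib xydg jvqm erejc calm wrxt nmfb nju
Hunk 7: at line 3 remove [jvqm,erejc,calm] add [xzw,jhczq] -> 9 lines: bzn udb fvjib xydg xzw jhczq wrxt nmfb nju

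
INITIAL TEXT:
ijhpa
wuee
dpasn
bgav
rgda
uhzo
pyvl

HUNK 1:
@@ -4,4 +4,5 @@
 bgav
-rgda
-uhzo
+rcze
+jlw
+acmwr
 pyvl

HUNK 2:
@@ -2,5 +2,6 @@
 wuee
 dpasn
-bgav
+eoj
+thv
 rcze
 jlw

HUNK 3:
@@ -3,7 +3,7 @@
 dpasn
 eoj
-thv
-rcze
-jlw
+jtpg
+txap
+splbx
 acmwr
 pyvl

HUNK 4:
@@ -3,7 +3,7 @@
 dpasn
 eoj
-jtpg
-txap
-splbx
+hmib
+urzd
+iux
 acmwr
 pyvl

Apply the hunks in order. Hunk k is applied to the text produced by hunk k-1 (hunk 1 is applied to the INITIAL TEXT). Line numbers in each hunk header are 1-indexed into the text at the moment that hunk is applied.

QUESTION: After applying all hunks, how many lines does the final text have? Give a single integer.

Hunk 1: at line 4 remove [rgda,uhzo] add [rcze,jlw,acmwr] -> 8 lines: ijhpa wuee dpasn bgav rcze jlw acmwr pyvl
Hunk 2: at line 2 remove [bgav] add [eoj,thv] -> 9 lines: ijhpa wuee dpasn eoj thv rcze jlw acmwr pyvl
Hunk 3: at line 3 remove [thv,rcze,jlw] add [jtpg,txap,splbx] -> 9 lines: ijhpa wuee dpasn eoj jtpg txap splbx acmwr pyvl
Hunk 4: at line 3 remove [jtpg,txap,splbx] add [hmib,urzd,iux] -> 9 lines: ijhpa wuee dpasn eoj hmib urzd iux acmwr pyvl
Final line count: 9

Answer: 9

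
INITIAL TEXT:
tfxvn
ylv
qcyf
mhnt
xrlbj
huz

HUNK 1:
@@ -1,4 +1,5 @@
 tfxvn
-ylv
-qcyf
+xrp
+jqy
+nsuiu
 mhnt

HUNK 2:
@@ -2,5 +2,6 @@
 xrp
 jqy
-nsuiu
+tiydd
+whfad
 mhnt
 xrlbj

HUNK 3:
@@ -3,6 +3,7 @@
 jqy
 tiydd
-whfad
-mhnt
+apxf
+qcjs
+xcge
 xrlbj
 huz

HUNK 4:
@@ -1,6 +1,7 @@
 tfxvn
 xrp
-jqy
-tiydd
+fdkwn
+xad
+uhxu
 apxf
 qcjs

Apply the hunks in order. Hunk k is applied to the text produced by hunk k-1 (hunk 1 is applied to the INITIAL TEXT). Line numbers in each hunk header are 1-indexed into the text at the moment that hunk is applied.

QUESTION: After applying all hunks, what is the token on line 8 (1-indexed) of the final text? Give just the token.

Hunk 1: at line 1 remove [ylv,qcyf] add [xrp,jqy,nsuiu] -> 7 lines: tfxvn xrp jqy nsuiu mhnt xrlbj huz
Hunk 2: at line 2 remove [nsuiu] add [tiydd,whfad] -> 8 lines: tfxvn xrp jqy tiydd whfad mhnt xrlbj huz
Hunk 3: at line 3 remove [whfad,mhnt] add [apxf,qcjs,xcge] -> 9 lines: tfxvn xrp jqy tiydd apxf qcjs xcge xrlbj huz
Hunk 4: at line 1 remove [jqy,tiydd] add [fdkwn,xad,uhxu] -> 10 lines: tfxvn xrp fdkwn xad uhxu apxf qcjs xcge xrlbj huz
Final line 8: xcge

Answer: xcge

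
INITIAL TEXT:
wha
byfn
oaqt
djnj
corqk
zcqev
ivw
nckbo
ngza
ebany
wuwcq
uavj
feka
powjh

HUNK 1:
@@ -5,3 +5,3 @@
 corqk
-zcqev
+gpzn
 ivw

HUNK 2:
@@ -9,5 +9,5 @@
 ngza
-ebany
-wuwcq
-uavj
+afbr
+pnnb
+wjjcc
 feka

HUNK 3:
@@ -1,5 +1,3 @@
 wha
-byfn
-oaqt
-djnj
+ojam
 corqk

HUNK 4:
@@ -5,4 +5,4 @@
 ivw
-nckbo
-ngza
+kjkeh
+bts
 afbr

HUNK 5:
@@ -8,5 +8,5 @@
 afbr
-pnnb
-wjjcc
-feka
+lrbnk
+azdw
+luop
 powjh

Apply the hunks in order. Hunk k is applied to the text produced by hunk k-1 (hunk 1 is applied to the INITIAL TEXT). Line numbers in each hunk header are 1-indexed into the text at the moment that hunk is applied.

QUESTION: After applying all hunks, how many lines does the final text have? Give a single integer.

Answer: 12

Derivation:
Hunk 1: at line 5 remove [zcqev] add [gpzn] -> 14 lines: wha byfn oaqt djnj corqk gpzn ivw nckbo ngza ebany wuwcq uavj feka powjh
Hunk 2: at line 9 remove [ebany,wuwcq,uavj] add [afbr,pnnb,wjjcc] -> 14 lines: wha byfn oaqt djnj corqk gpzn ivw nckbo ngza afbr pnnb wjjcc feka powjh
Hunk 3: at line 1 remove [byfn,oaqt,djnj] add [ojam] -> 12 lines: wha ojam corqk gpzn ivw nckbo ngza afbr pnnb wjjcc feka powjh
Hunk 4: at line 5 remove [nckbo,ngza] add [kjkeh,bts] -> 12 lines: wha ojam corqk gpzn ivw kjkeh bts afbr pnnb wjjcc feka powjh
Hunk 5: at line 8 remove [pnnb,wjjcc,feka] add [lrbnk,azdw,luop] -> 12 lines: wha ojam corqk gpzn ivw kjkeh bts afbr lrbnk azdw luop powjh
Final line count: 12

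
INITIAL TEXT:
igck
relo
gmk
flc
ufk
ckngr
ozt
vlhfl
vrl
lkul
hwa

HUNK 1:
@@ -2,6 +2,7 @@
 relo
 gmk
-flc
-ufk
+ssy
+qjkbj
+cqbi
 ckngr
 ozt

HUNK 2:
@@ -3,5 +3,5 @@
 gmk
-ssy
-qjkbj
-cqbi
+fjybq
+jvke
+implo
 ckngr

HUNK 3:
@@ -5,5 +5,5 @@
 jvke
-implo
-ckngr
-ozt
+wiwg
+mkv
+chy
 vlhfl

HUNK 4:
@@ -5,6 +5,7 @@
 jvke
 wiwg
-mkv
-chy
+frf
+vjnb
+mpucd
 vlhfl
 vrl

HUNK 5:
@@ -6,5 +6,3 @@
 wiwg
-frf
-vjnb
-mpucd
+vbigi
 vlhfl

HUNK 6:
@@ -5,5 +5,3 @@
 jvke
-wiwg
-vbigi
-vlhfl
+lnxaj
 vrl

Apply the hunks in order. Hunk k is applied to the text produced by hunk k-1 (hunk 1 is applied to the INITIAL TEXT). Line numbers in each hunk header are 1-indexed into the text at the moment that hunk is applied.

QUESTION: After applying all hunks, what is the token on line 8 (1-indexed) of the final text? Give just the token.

Hunk 1: at line 2 remove [flc,ufk] add [ssy,qjkbj,cqbi] -> 12 lines: igck relo gmk ssy qjkbj cqbi ckngr ozt vlhfl vrl lkul hwa
Hunk 2: at line 3 remove [ssy,qjkbj,cqbi] add [fjybq,jvke,implo] -> 12 lines: igck relo gmk fjybq jvke implo ckngr ozt vlhfl vrl lkul hwa
Hunk 3: at line 5 remove [implo,ckngr,ozt] add [wiwg,mkv,chy] -> 12 lines: igck relo gmk fjybq jvke wiwg mkv chy vlhfl vrl lkul hwa
Hunk 4: at line 5 remove [mkv,chy] add [frf,vjnb,mpucd] -> 13 lines: igck relo gmk fjybq jvke wiwg frf vjnb mpucd vlhfl vrl lkul hwa
Hunk 5: at line 6 remove [frf,vjnb,mpucd] add [vbigi] -> 11 lines: igck relo gmk fjybq jvke wiwg vbigi vlhfl vrl lkul hwa
Hunk 6: at line 5 remove [wiwg,vbigi,vlhfl] add [lnxaj] -> 9 lines: igck relo gmk fjybq jvke lnxaj vrl lkul hwa
Final line 8: lkul

Answer: lkul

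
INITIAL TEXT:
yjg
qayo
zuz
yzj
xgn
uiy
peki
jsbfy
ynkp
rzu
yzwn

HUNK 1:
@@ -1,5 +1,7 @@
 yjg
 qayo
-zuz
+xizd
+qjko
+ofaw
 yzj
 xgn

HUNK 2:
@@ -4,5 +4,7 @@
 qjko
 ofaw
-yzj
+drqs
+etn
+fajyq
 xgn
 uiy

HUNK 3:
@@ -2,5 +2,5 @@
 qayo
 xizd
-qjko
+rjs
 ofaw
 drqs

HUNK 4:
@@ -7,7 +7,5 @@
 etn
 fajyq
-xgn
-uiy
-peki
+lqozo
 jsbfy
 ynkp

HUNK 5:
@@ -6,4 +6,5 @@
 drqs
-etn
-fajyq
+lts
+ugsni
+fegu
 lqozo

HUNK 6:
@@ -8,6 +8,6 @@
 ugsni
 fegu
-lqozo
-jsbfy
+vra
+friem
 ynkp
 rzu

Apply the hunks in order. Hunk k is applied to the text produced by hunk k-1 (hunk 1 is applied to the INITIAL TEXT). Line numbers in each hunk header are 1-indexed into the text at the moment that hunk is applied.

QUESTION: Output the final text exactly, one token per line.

Answer: yjg
qayo
xizd
rjs
ofaw
drqs
lts
ugsni
fegu
vra
friem
ynkp
rzu
yzwn

Derivation:
Hunk 1: at line 1 remove [zuz] add [xizd,qjko,ofaw] -> 13 lines: yjg qayo xizd qjko ofaw yzj xgn uiy peki jsbfy ynkp rzu yzwn
Hunk 2: at line 4 remove [yzj] add [drqs,etn,fajyq] -> 15 lines: yjg qayo xizd qjko ofaw drqs etn fajyq xgn uiy peki jsbfy ynkp rzu yzwn
Hunk 3: at line 2 remove [qjko] add [rjs] -> 15 lines: yjg qayo xizd rjs ofaw drqs etn fajyq xgn uiy peki jsbfy ynkp rzu yzwn
Hunk 4: at line 7 remove [xgn,uiy,peki] add [lqozo] -> 13 lines: yjg qayo xizd rjs ofaw drqs etn fajyq lqozo jsbfy ynkp rzu yzwn
Hunk 5: at line 6 remove [etn,fajyq] add [lts,ugsni,fegu] -> 14 lines: yjg qayo xizd rjs ofaw drqs lts ugsni fegu lqozo jsbfy ynkp rzu yzwn
Hunk 6: at line 8 remove [lqozo,jsbfy] add [vra,friem] -> 14 lines: yjg qayo xizd rjs ofaw drqs lts ugsni fegu vra friem ynkp rzu yzwn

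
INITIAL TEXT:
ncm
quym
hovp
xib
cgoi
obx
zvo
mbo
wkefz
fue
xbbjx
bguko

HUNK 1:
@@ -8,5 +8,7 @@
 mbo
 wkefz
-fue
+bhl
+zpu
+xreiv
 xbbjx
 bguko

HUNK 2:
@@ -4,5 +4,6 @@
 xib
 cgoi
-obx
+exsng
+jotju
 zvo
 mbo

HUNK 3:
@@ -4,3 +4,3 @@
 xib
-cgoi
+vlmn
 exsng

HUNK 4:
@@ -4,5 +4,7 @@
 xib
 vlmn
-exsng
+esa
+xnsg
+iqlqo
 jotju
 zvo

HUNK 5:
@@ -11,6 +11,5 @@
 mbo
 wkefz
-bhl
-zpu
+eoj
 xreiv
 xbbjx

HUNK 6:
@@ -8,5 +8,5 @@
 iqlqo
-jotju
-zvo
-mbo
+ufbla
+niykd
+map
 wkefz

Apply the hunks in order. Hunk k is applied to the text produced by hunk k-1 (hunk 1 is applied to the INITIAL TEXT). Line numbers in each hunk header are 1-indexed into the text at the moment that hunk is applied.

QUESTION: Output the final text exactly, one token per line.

Hunk 1: at line 8 remove [fue] add [bhl,zpu,xreiv] -> 14 lines: ncm quym hovp xib cgoi obx zvo mbo wkefz bhl zpu xreiv xbbjx bguko
Hunk 2: at line 4 remove [obx] add [exsng,jotju] -> 15 lines: ncm quym hovp xib cgoi exsng jotju zvo mbo wkefz bhl zpu xreiv xbbjx bguko
Hunk 3: at line 4 remove [cgoi] add [vlmn] -> 15 lines: ncm quym hovp xib vlmn exsng jotju zvo mbo wkefz bhl zpu xreiv xbbjx bguko
Hunk 4: at line 4 remove [exsng] add [esa,xnsg,iqlqo] -> 17 lines: ncm quym hovp xib vlmn esa xnsg iqlqo jotju zvo mbo wkefz bhl zpu xreiv xbbjx bguko
Hunk 5: at line 11 remove [bhl,zpu] add [eoj] -> 16 lines: ncm quym hovp xib vlmn esa xnsg iqlqo jotju zvo mbo wkefz eoj xreiv xbbjx bguko
Hunk 6: at line 8 remove [jotju,zvo,mbo] add [ufbla,niykd,map] -> 16 lines: ncm quym hovp xib vlmn esa xnsg iqlqo ufbla niykd map wkefz eoj xreiv xbbjx bguko

Answer: ncm
quym
hovp
xib
vlmn
esa
xnsg
iqlqo
ufbla
niykd
map
wkefz
eoj
xreiv
xbbjx
bguko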